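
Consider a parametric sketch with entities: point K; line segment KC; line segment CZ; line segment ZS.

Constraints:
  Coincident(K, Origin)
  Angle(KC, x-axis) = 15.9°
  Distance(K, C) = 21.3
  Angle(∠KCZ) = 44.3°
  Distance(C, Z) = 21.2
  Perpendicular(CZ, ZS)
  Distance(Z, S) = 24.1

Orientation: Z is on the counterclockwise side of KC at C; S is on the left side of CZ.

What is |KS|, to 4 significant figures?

10.98

∠KCZ = 44.3°, so CZ runs at 15.9° + (180° − 44.3°) = 151.6° from the x-axis; with |CZ| = 21.2, Z = C + 21.2·(cos 151.6°, sin 151.6°) = (1.837, 15.92). CZ ⟂ ZS; with |ZS| = 24.1 on the left of CZ, S = Z + 24.1·(-0.4756, -0.8796) = (-9.626, -5.281). Then |KS| = |S − K| = 10.98.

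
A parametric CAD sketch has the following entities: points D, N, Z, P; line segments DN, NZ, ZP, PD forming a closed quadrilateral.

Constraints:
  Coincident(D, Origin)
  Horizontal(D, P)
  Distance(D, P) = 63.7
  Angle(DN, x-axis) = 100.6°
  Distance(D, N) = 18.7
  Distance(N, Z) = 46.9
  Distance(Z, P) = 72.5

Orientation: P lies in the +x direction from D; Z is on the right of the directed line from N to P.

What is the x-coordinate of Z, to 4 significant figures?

-2.956

D is at the origin; DP is horizontal with |DP| = 63.7 and P in +x, so P = (63.7, 0). DN runs at 100.6° with |DN| = 18.7, so N = (-3.440, 18.38). Z is determined by |NZ| = 46.9 and |ZP| = 72.5 together: it lies at the intersection of circle(N, 46.9) and circle(P, 72.5). With |NP| = 69.61, the foot of the radical line on NP is 12.85 from N and the perpendicular offset is √(46.9² − 12.85²) = 45.11. Taking the right-of-NP solution: Z = (-2.956, -28.52).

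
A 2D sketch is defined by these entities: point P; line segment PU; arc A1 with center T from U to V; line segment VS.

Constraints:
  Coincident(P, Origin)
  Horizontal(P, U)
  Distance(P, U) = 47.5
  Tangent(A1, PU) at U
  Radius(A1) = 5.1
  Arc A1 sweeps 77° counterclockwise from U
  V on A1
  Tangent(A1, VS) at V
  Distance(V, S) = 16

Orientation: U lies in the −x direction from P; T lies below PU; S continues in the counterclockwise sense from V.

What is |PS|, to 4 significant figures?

59.38

On A1, U sits at bearing 90° from T; a 77° counterclockwise sweep puts V at bearing 167°, so V = T + 5.1·(cos 167°, sin 167°) = (-52.47, -3.953). Tangency of A1 to VS means the radius TV is perpendicular to VS, so VS runs along (−sin 167°, cos 167°); with |VS| = 16.0, S = (-56.07, -19.54). Then |PS| = |S − P| = 59.38.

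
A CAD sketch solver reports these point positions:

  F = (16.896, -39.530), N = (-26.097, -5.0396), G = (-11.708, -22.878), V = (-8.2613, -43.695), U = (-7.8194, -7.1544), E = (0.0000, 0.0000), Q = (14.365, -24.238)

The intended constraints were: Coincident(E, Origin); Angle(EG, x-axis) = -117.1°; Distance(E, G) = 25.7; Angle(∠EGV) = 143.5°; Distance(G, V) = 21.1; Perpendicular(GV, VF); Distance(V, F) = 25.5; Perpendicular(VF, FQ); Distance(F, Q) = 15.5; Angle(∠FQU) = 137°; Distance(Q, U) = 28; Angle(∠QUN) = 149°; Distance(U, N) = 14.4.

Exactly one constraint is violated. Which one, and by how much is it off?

Distance(U, N) = 14.4 — off by 4.00.

E = (0.00, 0.00) ✓; EG at -117.1° ✓; |EG| = 25.70 ✓; ∠EGV = 143.5° ✓; |GV| = 21.10 ✓; ∠(GV, VF) = 90.00° ✓; |VF| = 25.50 ✓; ∠(VF, FQ) = 90.00° ✓; |FQ| = 15.50 ✓; ∠FQU = 137.0° ✓; |QU| = 28.00 ✓; ∠QUN = 149.0° ✓; |UN| = 18.40 ✗.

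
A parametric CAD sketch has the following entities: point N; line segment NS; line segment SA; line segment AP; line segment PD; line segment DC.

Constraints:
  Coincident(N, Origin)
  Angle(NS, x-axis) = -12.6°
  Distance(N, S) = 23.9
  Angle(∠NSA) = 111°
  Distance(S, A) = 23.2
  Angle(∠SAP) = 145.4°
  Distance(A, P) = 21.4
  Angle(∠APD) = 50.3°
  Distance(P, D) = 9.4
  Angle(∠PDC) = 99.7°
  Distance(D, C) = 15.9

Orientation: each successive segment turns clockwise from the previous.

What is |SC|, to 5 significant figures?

24.948

∠APD = 50.3° gives PD at 114.10° from the x-axis; with |PD| = 9.4, D = (13.427, -38.785). ∠PDC = 99.7° gives DC at 33.800° from the x-axis; with |DC| = 15.9, C = (26.640, -29.940). Then |SC| = |C − S| = 24.948.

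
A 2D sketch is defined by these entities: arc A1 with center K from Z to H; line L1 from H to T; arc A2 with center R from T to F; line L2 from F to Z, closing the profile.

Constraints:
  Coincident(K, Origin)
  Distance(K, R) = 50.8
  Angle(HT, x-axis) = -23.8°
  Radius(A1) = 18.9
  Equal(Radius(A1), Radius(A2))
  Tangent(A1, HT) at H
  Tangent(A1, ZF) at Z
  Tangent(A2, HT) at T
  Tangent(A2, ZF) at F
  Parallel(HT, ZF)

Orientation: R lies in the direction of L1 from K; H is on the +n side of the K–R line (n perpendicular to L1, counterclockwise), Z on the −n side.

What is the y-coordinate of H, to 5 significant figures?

17.293

K is at the origin and R lies 50.8 along u from K, so R = 50.8·u = (46.480, -20.500). Tangency of A1 to both parallel lines with radius 18.9 puts H and Z at K ± 18.9·n: H = (7.6270, 17.293), Z = (-7.6270, -17.293). So H.y = 17.293.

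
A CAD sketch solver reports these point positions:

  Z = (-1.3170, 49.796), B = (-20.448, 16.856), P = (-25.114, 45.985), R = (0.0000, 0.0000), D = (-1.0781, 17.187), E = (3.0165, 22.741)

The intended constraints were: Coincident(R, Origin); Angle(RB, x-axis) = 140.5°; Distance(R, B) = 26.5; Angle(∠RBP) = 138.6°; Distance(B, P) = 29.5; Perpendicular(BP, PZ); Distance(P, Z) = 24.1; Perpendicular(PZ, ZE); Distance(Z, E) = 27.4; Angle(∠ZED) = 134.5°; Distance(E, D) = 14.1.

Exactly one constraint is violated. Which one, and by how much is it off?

Distance(E, D) = 14.1 — off by 7.20.

R = (0.00, 0.00) ✓; RB at 140.5° ✓; |RB| = 26.50 ✓; ∠RBP = 138.6° ✓; |BP| = 29.50 ✓; ∠(BP, PZ) = 90.00° ✓; |PZ| = 24.10 ✓; ∠(PZ, ZE) = 90.00° ✓; |ZE| = 27.40 ✓; ∠ZED = 134.5° ✓; |ED| = 6.900 ✗.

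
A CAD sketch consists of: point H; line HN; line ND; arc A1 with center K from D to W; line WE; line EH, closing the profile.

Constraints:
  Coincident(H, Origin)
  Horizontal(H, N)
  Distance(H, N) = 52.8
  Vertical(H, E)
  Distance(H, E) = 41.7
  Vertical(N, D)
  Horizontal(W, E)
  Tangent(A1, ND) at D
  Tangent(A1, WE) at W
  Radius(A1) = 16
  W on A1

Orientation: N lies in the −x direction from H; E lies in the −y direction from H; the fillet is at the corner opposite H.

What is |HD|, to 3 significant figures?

58.7

The virtual corner opposite H is at (-52.8, -41.7). The tangent condition forces KD to be normal to ND and A1 meets WE tangentially, so KW is at right angles to WE, with radius 16.0, so the center K sits 16.0 in from both sides at K = (-36.8, -25.7). That places the tangent points at D = (-52.8, -25.7) on ND and W = (-36.8, -41.7) on WE. Then |HD| = |D − H| = 58.7.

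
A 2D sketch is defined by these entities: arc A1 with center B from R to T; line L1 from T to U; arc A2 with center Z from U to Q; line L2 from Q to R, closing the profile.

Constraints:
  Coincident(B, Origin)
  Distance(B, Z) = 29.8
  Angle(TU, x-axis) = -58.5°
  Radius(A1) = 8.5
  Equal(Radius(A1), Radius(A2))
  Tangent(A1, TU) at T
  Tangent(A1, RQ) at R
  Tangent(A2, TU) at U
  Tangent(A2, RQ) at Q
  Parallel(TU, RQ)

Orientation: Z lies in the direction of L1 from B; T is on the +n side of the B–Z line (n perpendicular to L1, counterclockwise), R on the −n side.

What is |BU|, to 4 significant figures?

30.99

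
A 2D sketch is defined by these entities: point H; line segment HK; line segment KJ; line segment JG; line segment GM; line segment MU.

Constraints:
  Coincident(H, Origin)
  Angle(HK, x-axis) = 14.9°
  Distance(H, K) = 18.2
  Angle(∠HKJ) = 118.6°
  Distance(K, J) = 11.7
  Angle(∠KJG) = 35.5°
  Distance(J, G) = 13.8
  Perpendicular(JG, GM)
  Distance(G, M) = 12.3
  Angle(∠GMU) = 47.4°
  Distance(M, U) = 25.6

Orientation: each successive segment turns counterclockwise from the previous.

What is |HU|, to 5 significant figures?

31.183

H is at the origin; HK runs at 14.9° with length 18.2, so K = (17.588, 4.6798). ∠HKJ = 118.6° gives KJ at 76.300° from the x-axis; with |KJ| = 11.7, J = (20.359, 16.047). ∠KJG = 35.5° gives JG at -139.20° from the x-axis; with |JG| = 13.8, G = (9.9125, 7.0297). JG ⟂ GM, so GM runs at -49.200°; with |GM| = 12.3, M = (17.950, -2.2813). ∠GMU = 47.4° gives MU at 83.400° from the x-axis; with |MU| = 25.6, U = (20.892, 23.149). Then |HU| = |U − H| = 31.183.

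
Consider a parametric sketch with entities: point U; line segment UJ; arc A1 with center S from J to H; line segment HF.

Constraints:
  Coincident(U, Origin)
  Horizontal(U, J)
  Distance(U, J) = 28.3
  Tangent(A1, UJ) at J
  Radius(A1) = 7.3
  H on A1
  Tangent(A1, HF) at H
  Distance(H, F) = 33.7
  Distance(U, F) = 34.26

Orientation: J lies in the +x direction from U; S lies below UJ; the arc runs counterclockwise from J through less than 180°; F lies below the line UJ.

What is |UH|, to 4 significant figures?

22.19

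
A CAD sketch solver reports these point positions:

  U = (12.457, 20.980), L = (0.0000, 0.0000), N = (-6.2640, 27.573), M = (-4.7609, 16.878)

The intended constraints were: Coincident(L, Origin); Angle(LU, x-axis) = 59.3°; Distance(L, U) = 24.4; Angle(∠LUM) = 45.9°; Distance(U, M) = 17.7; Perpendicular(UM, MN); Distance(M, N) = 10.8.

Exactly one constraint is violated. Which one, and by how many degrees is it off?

Perpendicular(UM, MN) — off by 5.40°.

L = (0.00, 0.00) ✓; LU at 59.30° ✓; |LU| = 24.40 ✓; ∠LUM = 45.90° ✓; |UM| = 17.70 ✓; ∠(UM, MN) = 95.40° ✗; |MN| = 10.80 ✓.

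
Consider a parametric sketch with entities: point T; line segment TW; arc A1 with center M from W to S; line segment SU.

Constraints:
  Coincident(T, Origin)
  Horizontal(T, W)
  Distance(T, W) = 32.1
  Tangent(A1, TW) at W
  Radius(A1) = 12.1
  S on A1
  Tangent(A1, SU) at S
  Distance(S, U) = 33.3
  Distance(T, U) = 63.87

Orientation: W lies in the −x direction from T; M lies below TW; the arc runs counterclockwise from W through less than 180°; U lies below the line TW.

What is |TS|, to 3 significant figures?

45.7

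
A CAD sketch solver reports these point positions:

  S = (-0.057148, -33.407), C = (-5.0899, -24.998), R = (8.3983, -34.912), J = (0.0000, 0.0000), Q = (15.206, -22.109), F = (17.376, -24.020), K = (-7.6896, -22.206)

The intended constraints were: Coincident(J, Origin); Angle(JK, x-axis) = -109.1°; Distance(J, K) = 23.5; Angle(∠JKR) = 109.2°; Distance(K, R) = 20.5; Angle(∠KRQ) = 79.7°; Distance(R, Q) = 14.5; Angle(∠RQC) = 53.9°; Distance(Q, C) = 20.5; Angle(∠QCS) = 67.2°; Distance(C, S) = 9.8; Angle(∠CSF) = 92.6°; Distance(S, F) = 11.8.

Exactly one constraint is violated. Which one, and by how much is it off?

Distance(S, F) = 11.8 — off by 8.00.

J = (0.00, 0.00) ✓; JK at -109.1° ✓; |JK| = 23.50 ✓; ∠JKR = 109.2° ✓; |KR| = 20.50 ✓; ∠KRQ = 79.70° ✓; |RQ| = 14.50 ✓; ∠RQC = 53.90° ✓; |QC| = 20.50 ✓; ∠QCS = 67.20° ✓; |CS| = 9.800 ✓; ∠CSF = 92.60° ✓; |SF| = 19.80 ✗.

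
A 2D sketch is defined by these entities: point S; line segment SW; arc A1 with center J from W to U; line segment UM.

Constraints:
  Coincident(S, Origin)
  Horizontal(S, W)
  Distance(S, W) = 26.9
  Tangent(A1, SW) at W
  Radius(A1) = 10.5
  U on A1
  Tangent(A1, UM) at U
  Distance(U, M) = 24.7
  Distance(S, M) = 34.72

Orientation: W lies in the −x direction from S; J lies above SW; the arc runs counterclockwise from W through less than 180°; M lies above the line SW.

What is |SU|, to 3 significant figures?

18.6

Checks: |JU| = 10.50 ✓; ∠(JU, UM) = 90.00° ✓; |UM| = 24.70 ✓; |SM| = 34.72 ✓.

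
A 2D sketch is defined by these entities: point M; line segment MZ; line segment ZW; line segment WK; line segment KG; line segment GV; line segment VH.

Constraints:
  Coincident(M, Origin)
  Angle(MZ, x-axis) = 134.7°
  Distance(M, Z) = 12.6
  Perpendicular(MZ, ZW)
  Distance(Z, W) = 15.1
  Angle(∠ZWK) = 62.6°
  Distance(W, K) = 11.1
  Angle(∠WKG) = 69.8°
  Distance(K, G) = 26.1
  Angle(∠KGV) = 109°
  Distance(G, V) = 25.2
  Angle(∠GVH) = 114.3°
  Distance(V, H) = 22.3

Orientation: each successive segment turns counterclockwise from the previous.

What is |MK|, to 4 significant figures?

10.36

M is at the origin; MZ runs at 134.7° with length 12.6, so Z = (-8.863, 8.956). The perpendicularity gives ZW at right angles to MZ, so ZW runs at -135.3°; with |ZW| = 15.1, W = (-19.60, -1.665). ∠ZWK = 62.6° gives WK at -17.90° from the x-axis; with |WK| = 11.1, K = (-9.033, -5.077). Then |MK| = |K − M| = 10.36.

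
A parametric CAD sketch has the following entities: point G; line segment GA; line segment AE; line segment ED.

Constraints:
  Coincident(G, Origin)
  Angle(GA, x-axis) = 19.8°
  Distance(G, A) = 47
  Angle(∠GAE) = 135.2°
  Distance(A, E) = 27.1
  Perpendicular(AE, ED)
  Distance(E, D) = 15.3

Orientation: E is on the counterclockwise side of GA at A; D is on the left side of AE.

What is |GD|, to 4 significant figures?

63.02

G is at the origin; GA runs at 19.8° with length 47.0, so A = 47.0·(cos 19.8°, sin 19.8°) = (44.22, 15.92). ∠GAE = 135.2°, so AE runs at 19.8° + (180° − 135.2°) = 64.60° from the x-axis; with |AE| = 27.1, E = A + 27.1·(cos 64.60°, sin 64.60°) = (55.85, 40.40). AE ⟂ ED; with |ED| = 15.3 on the left of AE, D = E + 15.3·(-0.9033, 0.4289) = (42.02, 46.96). Then |GD| = |D − G| = 63.02.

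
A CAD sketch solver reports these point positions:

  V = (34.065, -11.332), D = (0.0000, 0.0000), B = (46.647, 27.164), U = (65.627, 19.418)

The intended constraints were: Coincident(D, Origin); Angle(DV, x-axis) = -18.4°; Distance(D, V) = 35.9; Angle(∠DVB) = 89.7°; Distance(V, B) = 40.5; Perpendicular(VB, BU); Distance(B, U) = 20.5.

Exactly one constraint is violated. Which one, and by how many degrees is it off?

Perpendicular(VB, BU) — off by 4.10°.

D = (0.00, 0.00) ✓; DV at -18.40° ✓; |DV| = 35.90 ✓; ∠DVB = 89.70° ✓; |VB| = 40.50 ✓; ∠(VB, BU) = 94.10° ✗; |BU| = 20.50 ✓.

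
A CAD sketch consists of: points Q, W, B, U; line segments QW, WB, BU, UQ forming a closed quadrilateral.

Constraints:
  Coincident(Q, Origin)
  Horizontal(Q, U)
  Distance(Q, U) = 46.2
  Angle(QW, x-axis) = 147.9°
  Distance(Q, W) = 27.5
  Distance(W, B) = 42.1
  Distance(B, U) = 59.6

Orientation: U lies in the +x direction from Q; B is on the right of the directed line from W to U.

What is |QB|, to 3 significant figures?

25.9

Checks: |WB| = 42.10 ✓; |BU| = 59.60 ✓.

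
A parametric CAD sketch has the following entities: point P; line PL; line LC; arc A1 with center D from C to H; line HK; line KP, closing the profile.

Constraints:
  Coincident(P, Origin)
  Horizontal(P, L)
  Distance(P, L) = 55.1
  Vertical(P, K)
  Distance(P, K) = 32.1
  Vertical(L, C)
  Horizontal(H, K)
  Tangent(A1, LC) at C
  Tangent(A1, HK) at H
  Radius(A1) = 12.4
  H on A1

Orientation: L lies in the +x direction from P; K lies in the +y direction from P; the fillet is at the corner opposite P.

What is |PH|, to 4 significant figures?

53.42

P is at the origin; PL is horizontal with |PL| = 55.1 and L on the +x side, so L = (55.10, 0.000). P and K share the same x with |PK| = 32.1 and K on the +y side, so K = (0.000, 32.10). The virtual corner opposite P is at (55.10, 32.10). The tangent condition forces DC to be normal to LC and A1 meets HK tangentially, so DH is at right angles to HK, with radius 12.4, so the center D sits 12.4 in from both sides at D = (42.70, 19.70). That places the tangent points at C = (55.10, 19.70) on LC and H = (42.70, 32.10) on HK. Then |PH| = |H − P| = 53.42.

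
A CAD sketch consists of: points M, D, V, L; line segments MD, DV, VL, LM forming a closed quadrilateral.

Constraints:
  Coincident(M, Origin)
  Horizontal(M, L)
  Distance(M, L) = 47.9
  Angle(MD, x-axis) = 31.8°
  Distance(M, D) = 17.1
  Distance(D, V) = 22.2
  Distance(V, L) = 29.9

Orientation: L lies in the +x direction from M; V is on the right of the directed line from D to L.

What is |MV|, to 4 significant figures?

24.06

Checks: |DV| = 22.20 ✓; |VL| = 29.90 ✓.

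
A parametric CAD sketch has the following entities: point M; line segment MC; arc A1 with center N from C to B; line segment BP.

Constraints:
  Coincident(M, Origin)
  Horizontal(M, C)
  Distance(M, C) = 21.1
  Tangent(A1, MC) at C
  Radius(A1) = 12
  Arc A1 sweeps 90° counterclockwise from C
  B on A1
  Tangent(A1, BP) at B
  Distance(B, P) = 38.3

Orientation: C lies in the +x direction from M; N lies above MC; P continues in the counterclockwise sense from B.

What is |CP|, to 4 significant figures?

51.71

M is at the origin; M and C share the same y with |MC| = 21.1 and C on the +x side, so C = (21.10, 0.000). The tangent condition forces NC to be normal to MC, so N = C + (0, 12) = (21.10, 12.00). On A1, C sits at bearing -90° from N; a 90° counterclockwise sweep puts B at bearing 0°, so B = N + 12.0·(cos 0°, sin 0°) = (33.10, 12.00). The tangent condition forces NB to be normal to BP, so BP runs along (−sin 0°, cos 0°); with |BP| = 38.3, P = (33.10, 50.30). Then |CP| = |P − C| = 51.71.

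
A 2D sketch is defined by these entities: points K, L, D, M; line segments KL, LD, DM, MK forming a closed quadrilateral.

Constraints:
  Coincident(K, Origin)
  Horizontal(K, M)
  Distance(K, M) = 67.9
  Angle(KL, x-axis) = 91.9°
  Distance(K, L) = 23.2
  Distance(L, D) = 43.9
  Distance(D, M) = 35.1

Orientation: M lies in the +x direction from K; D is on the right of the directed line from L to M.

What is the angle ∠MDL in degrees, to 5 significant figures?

132.80°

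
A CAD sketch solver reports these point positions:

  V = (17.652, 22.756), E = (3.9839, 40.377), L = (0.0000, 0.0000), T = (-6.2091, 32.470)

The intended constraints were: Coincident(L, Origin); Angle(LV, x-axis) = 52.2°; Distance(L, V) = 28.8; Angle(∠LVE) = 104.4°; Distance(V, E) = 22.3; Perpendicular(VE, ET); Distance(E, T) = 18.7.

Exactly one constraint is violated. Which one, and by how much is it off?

Distance(E, T) = 18.7 — off by 5.80.

L = (0.00, 0.00) ✓; LV at 52.20° ✓; |LV| = 28.80 ✓; ∠LVE = 104.4° ✓; |VE| = 22.30 ✓; ∠(VE, ET) = 90.00° ✓; |ET| = 12.90 ✗.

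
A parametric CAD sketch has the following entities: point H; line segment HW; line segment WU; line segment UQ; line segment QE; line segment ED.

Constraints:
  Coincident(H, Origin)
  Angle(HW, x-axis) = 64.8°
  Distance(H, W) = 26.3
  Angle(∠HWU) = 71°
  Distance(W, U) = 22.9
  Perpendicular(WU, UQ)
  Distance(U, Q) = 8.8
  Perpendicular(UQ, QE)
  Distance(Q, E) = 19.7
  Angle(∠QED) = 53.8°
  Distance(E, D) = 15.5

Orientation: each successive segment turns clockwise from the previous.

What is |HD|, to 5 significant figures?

28.826

UQ is perpendicular to QE, so QE runs at 135.80°; with |QE| = 19.7, E = (7.3571, 15.257). ∠QED = 53.8° gives ED at 9.6000° from the x-axis; with |ED| = 15.5, D = (22.640, 17.842). Then |HD| = |D − H| = 28.826.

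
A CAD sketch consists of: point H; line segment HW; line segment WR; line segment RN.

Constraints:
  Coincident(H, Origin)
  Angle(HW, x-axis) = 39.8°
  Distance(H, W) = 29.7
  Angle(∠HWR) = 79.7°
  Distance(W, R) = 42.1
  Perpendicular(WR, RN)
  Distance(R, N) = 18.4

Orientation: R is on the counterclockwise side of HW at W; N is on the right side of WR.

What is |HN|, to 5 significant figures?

60.177

H is at the origin; HW runs at 39.8° with length 29.7, so W = 29.7·(cos 39.8°, sin 39.8°) = (22.818, 19.011). ∠HWR = 79.7°, so WR runs at 39.8° + (180° − 79.7°) = 140.10° from the x-axis; with |WR| = 42.1, R = W + 42.1·(cos 140.10°, sin 140.10°) = (-9.4796, 46.016). WR ⟂ RN; with |RN| = 18.4 on the right of WR, N = R + 18.4·(0.64145, 0.76717) = (2.3230, 60.132). Then |HN| = |N − H| = 60.177.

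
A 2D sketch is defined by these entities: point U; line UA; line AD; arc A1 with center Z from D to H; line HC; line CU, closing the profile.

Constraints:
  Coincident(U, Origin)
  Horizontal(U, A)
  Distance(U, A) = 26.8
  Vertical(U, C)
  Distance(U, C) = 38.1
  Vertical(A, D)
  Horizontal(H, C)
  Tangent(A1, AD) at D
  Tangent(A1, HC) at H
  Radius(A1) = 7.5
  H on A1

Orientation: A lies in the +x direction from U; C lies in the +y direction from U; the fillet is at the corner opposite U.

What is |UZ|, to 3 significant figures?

36.2

U is at the origin; U and A share the same y with |UA| = 26.8 and A on the +x side, so A = (26.8, 0.00). U and C share the same x with |UC| = 38.1 and C on the +y side, so C = (0.00, 38.1). The virtual corner opposite U is at (26.8, 38.1). Since A1 is tangent to AD there, ZD ⟂ AD and A1 meets HC tangentially, so ZH is at right angles to HC, with radius 7.5, so the center Z sits 7.5 in from both sides at Z = (19.3, 30.6). Then |UZ| = |Z − U| = 36.2.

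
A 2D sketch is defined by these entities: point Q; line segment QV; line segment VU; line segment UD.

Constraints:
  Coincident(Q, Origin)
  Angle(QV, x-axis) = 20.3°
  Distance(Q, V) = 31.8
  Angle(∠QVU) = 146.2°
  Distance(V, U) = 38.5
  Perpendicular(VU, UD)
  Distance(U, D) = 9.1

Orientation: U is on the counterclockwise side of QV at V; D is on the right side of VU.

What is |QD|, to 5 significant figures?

70.235

∠QVU = 146.2°, so VU runs at 20.3° + (180° − 146.2°) = 54.100° from the x-axis; with |VU| = 38.5, U = V + 38.5·(cos 54.100°, sin 54.100°) = (52.400, 42.219). The perpendicularity gives UD at right angles to VU; with |UD| = 9.1 on the right of VU, D = U + 9.1·(0.81004, -0.58637) = (59.772, 36.883). Then |QD| = |D − Q| = 70.235.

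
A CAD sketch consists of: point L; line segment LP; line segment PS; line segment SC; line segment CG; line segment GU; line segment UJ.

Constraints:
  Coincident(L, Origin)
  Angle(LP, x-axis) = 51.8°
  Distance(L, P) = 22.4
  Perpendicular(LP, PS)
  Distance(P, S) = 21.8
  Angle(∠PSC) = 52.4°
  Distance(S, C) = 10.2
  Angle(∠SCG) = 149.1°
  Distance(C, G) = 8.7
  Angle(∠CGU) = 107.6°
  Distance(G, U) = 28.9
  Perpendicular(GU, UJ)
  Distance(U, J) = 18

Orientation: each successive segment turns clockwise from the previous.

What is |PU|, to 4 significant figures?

15.49

L is at the origin; LP runs at 51.8° with length 22.4, so P = (13.85, 17.60). The perpendicularity gives PS at right angles to LP, so PS runs at -38.20°; with |PS| = 21.8, S = (30.98, 4.122). ∠PSC = 52.4° gives SC at -165.8° from the x-axis; with |SC| = 10.2, C = (21.10, 1.620). ∠SCG = 149.1° gives CG at 163.3° from the x-axis; with |CG| = 8.7, G = (12.76, 4.120). ∠CGU = 107.6° gives GU at 90.90° from the x-axis; with |GU| = 28.9, U = (12.31, 33.02). Then |PU| = |U − P| = 15.49.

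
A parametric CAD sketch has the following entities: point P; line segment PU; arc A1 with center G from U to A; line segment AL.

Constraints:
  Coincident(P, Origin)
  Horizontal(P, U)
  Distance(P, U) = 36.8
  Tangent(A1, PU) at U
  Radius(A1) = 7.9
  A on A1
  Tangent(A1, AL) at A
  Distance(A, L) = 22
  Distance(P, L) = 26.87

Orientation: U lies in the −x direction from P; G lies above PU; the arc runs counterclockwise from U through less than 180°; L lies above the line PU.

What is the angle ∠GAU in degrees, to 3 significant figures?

63.6°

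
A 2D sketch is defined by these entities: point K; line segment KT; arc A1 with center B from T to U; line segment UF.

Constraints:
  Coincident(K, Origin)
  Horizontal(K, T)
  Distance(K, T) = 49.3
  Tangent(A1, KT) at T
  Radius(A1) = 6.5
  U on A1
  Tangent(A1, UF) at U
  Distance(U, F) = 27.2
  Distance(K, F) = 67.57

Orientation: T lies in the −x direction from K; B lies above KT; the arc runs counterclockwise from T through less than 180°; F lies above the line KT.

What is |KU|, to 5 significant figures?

45.070

Checks: |BU| = 6.500 ✓; ∠(BU, UF) = 90.00° ✓; |UF| = 27.20 ✓; |KF| = 67.57 ✓.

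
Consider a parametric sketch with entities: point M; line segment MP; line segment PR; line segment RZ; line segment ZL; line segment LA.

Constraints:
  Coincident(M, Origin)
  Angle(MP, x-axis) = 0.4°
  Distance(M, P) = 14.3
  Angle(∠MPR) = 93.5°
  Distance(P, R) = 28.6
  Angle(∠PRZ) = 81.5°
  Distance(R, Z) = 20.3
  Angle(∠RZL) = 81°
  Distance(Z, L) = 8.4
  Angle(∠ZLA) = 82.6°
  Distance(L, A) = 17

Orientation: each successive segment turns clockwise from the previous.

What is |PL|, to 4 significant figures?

24.85

∠PRZ = 81.5° gives RZ at 175.4° from the x-axis; with |RZ| = 20.3, Z = (-3.990, -26.81). ∠RZL = 81.0° gives ZL at 76.40° from the x-axis; with |ZL| = 8.4, L = (-2.015, -18.64). Then |PL| = |L − P| = 24.85.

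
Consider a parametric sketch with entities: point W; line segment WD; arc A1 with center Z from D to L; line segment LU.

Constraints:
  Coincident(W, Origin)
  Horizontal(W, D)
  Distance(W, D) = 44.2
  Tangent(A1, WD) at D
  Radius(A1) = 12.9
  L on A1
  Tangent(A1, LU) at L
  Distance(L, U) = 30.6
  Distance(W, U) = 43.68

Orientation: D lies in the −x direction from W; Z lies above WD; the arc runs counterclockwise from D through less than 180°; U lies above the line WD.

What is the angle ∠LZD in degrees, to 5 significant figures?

71.123°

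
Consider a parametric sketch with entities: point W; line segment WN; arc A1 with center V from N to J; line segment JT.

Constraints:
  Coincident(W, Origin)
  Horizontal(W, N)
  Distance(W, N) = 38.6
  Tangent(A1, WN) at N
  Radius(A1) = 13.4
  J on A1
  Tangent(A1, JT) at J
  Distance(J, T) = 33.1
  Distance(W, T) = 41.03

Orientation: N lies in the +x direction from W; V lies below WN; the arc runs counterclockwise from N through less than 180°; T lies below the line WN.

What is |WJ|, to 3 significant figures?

27.5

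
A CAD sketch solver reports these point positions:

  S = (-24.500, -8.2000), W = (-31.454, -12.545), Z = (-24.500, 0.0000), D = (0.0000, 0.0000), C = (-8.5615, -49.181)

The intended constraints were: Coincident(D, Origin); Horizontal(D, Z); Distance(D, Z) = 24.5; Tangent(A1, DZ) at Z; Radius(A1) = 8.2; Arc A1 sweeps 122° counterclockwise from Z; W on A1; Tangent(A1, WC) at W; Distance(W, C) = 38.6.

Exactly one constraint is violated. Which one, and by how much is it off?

Distance(W, C) = 38.6 — off by 4.60.

D = (0.00, 0.00) ✓; D.y = 0.00, Z.y = 0.00 ✓; |DZ| = 24.50 ✓; ∠(SZ, ZD) = 90.00° ✓; |SZ| = 8.200 ✓; bearing(S→W) − bearing(S→Z) = 122.0° ✓; |SW| = 8.200 ✓; ∠(SW, WC) = 90.00° ✓; |WC| = 43.20 ✗.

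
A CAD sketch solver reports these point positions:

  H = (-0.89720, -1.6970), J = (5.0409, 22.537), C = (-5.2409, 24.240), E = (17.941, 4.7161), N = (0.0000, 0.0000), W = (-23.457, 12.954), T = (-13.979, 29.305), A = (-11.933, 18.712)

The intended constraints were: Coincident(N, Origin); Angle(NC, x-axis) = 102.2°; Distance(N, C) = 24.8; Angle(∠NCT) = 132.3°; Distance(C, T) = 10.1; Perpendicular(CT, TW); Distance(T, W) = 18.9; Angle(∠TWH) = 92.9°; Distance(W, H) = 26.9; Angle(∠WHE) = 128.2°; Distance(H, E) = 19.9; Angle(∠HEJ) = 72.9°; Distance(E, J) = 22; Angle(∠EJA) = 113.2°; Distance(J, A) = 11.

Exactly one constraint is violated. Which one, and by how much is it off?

Distance(J, A) = 11 — off by 6.40.

N = (0.00, 0.00) ✓; NC at 102.2° ✓; |NC| = 24.80 ✓; ∠NCT = 132.3° ✓; |CT| = 10.10 ✓; ∠(CT, TW) = 90.00° ✓; |TW| = 18.90 ✓; ∠TWH = 92.90° ✓; |WH| = 26.90 ✓; ∠WHE = 128.2° ✓; |HE| = 19.90 ✓; ∠HEJ = 72.90° ✓; |EJ| = 22.00 ✓; ∠EJA = 113.2° ✓; |JA| = 17.40 ✗.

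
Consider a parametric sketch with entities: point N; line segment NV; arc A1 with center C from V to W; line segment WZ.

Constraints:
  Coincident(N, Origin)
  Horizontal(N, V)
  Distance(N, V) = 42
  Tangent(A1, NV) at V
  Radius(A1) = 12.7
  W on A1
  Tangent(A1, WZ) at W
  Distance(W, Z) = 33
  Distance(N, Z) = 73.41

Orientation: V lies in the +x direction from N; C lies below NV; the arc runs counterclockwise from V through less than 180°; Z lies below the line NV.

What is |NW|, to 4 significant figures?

40.54

N is at the origin; NV is horizontal with |NV| = 42.0 and V on the +x side, so V = (42.00, 0.000). A1 meets NV tangentially, so CV is at right angles to NV, so C = V + (0, -12.7) = (42.00, -12.70). Since CW ⟂ WZ (tangency), |CZ| = √(12.7² + 33.0²) = 35.36 regardless of where W sits on A1. So Z lies on both circle(N, 73.41) and circle(C, 35.36); the below-NV intersection is Z = (58.97, -43.72). W is the foot of the tangent from Z: W = (33.79, -22.39).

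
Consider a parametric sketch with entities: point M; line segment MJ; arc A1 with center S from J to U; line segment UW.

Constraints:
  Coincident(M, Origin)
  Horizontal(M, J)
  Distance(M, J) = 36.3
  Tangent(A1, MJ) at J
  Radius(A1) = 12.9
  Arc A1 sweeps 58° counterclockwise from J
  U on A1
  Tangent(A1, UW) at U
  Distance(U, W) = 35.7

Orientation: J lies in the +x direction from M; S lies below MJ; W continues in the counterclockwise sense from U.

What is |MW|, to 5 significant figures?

36.906

M is at the origin; MJ is horizontal with |MJ| = 36.3 and J on the +x side, so J = (36.300, 0.0000). Since A1 is tangent to MJ there, SJ ⟂ MJ, so S = J + (0, -12.9) = (36.300, -12.900). On A1, J sits at bearing 90° from S; a 58° counterclockwise sweep puts U at bearing 148°, so U = S + 12.9·(cos 148°, sin 148°) = (25.360, -6.0640). Since A1 is tangent to UW there, SU ⟂ UW, so UW runs along (−sin 148°, cos 148°); with |UW| = 35.7, W = (6.4421, -36.339). Then |MW| = |W − M| = 36.906.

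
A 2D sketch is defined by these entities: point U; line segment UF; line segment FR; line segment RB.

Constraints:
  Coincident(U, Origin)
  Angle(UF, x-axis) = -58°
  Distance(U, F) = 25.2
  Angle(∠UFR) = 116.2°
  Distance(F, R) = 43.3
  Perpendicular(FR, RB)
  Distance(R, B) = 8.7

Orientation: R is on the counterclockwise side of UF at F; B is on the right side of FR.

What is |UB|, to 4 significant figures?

62.79

∠UFR = 116.2°, so FR runs at -58.0° + (180° − 116.2°) = 5.800° from the x-axis; with |FR| = 43.3, R = F + 43.3·(cos 5.800°, sin 5.800°) = (56.43, -17.00). FR ⟂ RB; with |RB| = 8.7 on the right of FR, B = R + 8.7·(0.1011, -0.9949) = (57.31, -25.65). Then |UB| = |B − U| = 62.79.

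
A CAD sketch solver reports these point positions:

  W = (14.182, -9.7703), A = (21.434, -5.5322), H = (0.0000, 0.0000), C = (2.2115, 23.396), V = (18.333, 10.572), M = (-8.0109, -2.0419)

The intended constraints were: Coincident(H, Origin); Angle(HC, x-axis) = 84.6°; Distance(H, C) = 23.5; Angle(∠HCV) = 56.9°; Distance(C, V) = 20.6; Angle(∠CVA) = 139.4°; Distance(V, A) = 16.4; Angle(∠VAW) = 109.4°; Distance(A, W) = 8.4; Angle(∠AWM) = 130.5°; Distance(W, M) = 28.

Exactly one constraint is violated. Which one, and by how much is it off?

Distance(W, M) = 28 — off by 4.50.

H = (0.00, 0.00) ✓; HC at 84.60° ✓; |HC| = 23.50 ✓; ∠HCV = 56.90° ✓; |CV| = 20.60 ✓; ∠CVA = 139.4° ✓; |VA| = 16.40 ✓; ∠VAW = 109.4° ✓; |AW| = 8.400 ✓; ∠AWM = 130.5° ✓; |WM| = 23.50 ✗.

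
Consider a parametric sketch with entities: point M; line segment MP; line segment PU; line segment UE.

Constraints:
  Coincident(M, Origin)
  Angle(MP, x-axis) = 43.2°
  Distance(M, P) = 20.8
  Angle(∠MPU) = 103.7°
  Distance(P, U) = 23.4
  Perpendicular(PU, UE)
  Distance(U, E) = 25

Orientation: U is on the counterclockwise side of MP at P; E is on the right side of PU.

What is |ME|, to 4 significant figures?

53.35

∠MPU = 103.7°, so PU runs at 43.2° + (180° − 103.7°) = 119.5° from the x-axis; with |PU| = 23.4, U = P + 23.4·(cos 119.5°, sin 119.5°) = (3.640, 34.60). The perpendicularity gives UE at right angles to PU; with |UE| = 25.0 on the right of PU, E = U + 25.0·(0.8704, 0.4924) = (25.40, 46.92). Then |ME| = |E − M| = 53.35.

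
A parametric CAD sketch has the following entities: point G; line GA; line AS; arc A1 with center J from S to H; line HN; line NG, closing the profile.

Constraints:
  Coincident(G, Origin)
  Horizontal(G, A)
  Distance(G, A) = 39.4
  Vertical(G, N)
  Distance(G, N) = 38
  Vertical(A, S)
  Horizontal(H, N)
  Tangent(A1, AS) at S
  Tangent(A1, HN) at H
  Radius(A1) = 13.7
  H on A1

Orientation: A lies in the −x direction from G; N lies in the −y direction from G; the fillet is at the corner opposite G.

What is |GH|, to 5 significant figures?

45.875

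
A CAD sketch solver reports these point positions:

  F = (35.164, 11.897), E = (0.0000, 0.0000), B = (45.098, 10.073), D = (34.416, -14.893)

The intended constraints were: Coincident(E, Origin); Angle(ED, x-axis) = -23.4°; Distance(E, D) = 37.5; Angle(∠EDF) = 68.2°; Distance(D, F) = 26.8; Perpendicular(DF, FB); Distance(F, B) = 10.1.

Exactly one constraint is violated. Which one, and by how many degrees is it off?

Perpendicular(DF, FB) — off by 8.80°.

E = (0.00, 0.00) ✓; ED at -23.40° ✓; |ED| = 37.50 ✓; ∠EDF = 68.20° ✓; |DF| = 26.80 ✓; ∠(DF, FB) = 98.80° ✗; |FB| = 10.10 ✓.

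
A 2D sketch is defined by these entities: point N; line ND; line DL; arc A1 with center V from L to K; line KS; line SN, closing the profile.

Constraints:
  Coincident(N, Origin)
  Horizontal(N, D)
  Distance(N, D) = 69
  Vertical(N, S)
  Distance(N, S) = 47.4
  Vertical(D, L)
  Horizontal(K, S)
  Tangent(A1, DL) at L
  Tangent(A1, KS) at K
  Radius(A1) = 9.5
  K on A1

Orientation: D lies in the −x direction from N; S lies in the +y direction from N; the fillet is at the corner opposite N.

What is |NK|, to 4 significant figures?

76.07

N is at the origin; N and D share the same y with |ND| = 69.0 and D on the −x side, so D = (-69.00, 0.000). N and S share the same x with |NS| = 47.4 and S on the +y side, so S = (0.000, 47.40). The virtual corner opposite N is at (-69.00, 47.40). A1 meets DL tangentially, so VL is at right angles to DL and A1 meets KS tangentially, so VK is at right angles to KS, with radius 9.5, so the center V sits 9.5 in from both sides at V = (-59.50, 37.90). That places the tangent points at L = (-69.00, 37.90) on DL and K = (-59.50, 47.40) on KS. Then |NK| = |K − N| = 76.07.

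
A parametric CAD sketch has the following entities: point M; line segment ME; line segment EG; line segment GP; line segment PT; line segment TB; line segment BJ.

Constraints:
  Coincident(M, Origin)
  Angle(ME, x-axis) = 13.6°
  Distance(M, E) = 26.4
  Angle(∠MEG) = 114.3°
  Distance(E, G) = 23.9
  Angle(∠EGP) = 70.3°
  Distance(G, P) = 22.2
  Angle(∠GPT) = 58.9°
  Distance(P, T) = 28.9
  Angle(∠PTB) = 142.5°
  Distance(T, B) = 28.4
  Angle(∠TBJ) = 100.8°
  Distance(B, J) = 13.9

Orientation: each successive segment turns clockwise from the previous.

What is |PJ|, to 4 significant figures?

54.08

M is at the origin; ME runs at 13.6° with length 26.4, so E = (25.66, 6.208). ∠MEG = 114.3° gives EG at -52.10° from the x-axis; with |EG| = 23.9, G = (40.34, -12.65). ∠EGP = 70.3° gives GP at -161.8° from the x-axis; with |GP| = 22.2, P = (19.25, -19.59). ∠GPT = 58.9° gives PT at 77.10° from the x-axis; with |PT| = 28.9, T = (25.70, 8.585). ∠PTB = 142.5° gives TB at 39.60° from the x-axis; with |TB| = 28.4, B = (47.59, 26.69). ∠TBJ = 100.8° gives BJ at -39.60° from the x-axis; with |BJ| = 13.9, J = (58.30, 17.83). Then |PJ| = |J − P| = 54.08.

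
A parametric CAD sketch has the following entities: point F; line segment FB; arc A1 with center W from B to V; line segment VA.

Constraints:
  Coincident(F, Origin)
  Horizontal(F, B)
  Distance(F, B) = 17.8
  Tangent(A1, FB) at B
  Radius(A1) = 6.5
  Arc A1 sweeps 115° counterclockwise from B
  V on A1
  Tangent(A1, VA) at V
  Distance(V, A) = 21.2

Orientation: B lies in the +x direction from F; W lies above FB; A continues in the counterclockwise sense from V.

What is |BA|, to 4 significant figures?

28.63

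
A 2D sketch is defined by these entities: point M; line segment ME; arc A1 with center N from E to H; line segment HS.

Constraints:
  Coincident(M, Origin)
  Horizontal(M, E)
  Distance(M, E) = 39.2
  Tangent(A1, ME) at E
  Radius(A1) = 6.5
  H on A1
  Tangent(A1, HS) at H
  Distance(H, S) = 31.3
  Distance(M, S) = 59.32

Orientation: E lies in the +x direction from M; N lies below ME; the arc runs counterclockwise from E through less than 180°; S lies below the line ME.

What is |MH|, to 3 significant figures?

34.5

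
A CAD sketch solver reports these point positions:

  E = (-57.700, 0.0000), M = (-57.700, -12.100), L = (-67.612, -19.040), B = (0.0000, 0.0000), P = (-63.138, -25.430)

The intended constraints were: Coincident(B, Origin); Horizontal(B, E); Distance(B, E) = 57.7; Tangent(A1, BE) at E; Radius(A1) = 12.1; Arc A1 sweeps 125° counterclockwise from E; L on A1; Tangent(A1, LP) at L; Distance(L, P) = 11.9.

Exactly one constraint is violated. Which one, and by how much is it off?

Distance(L, P) = 11.9 — off by 4.10.

B = (0.00, 0.00) ✓; B.y = 0.00, E.y = 0.00 ✓; |BE| = 57.70 ✓; ∠(ME, EB) = 90.00° ✓; |ME| = 12.10 ✓; bearing(M→L) − bearing(M→E) = 125.0° ✓; |ML| = 12.10 ✓; ∠(ML, LP) = 90.00° ✓; |LP| = 7.801 ✗.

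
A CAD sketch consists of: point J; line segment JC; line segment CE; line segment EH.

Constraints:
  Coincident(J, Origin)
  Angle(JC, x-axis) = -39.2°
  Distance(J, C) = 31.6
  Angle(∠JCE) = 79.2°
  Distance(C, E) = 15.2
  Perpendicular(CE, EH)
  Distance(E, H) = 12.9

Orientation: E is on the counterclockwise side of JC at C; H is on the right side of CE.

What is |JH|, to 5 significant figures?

44.909

J is at the origin; JC runs at -39.2° with length 31.6, so C = 31.6·(cos -39.2°, sin -39.2°) = (24.488, -19.972). ∠JCE = 79.2°, so CE runs at -39.2° + (180° − 79.2°) = 61.600° from the x-axis; with |CE| = 15.2, E = C + 15.2·(cos 61.600°, sin 61.600°) = (31.718, -6.6015). CE is perpendicular to EH; with |EH| = 12.9 on the right of CE, H = E + 12.9·(0.87965, -0.47562) = (43.065, -12.737). Then |JH| = |H − J| = 44.909.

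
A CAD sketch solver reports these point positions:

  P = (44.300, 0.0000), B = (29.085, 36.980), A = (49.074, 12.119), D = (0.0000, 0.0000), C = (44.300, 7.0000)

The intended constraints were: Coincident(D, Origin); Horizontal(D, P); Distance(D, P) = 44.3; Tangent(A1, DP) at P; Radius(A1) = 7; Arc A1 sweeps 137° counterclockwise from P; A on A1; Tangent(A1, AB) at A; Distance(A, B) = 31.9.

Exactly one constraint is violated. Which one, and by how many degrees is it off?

Tangent(A1, AB) at A — off by 8.20°.

D = (0.00, 0.00) ✓; D.y = 0.00, P.y = 0.00 ✓; |DP| = 44.30 ✓; ∠(CP, PD) = 90.00° ✓; |CP| = 7.000 ✓; bearing(C→A) − bearing(C→P) = 137.0° ✓; |CA| = 7.000 ✓; ∠(CA, AB) = 98.20° ✗; |AB| = 31.90 ✓.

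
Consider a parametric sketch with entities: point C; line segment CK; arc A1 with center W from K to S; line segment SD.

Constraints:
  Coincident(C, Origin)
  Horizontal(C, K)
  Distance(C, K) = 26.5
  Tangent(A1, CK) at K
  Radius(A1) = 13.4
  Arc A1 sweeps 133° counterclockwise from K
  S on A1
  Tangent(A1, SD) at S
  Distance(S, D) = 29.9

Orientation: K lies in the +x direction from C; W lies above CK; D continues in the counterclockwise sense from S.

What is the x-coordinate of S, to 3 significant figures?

36.3

The tangent condition forces WK to be normal to CK, so W = K + (0, 13.4) = (26.5, 13.4). On A1, K sits at bearing -90° from W; a 133° counterclockwise sweep puts S at bearing 43°, so S = W + 13.4·(cos 43°, sin 43°) = (36.3, 22.5). So S.x = 36.3.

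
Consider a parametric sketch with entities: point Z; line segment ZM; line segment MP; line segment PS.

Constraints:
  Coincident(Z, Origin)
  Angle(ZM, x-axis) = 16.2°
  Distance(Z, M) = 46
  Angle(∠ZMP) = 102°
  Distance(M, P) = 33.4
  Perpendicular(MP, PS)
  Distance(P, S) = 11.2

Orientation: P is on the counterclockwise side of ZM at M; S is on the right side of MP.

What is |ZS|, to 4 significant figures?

70.74

Z is at the origin; ZM runs at 16.2° with length 46.0, so M = 46.0·(cos 16.2°, sin 16.2°) = (44.17, 12.83). ∠ZMP = 102.0°, so MP runs at 16.2° + (180° − 102.0°) = 94.20° from the x-axis; with |MP| = 33.4, P = M + 33.4·(cos 94.20°, sin 94.20°) = (41.73, 46.14). MP is perpendicular to PS; with |PS| = 11.2 on the right of MP, S = P + 11.2·(0.9973, 0.07324) = (52.90, 46.96). Then |ZS| = |S − Z| = 70.74.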